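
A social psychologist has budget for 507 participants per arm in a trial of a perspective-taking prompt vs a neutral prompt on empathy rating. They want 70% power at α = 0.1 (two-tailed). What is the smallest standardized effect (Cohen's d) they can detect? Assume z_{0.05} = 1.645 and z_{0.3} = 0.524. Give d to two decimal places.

d_min ≈ 0.14

For two independent groups of n = 507 each: d_min = (z_{α/2} + z_β)·√(2/n).
z-sum = 1.645 + 0.524 = 2.169.
d_min = 2.169 × √(2/507) = 2.169 × 0.0628 = 0.136.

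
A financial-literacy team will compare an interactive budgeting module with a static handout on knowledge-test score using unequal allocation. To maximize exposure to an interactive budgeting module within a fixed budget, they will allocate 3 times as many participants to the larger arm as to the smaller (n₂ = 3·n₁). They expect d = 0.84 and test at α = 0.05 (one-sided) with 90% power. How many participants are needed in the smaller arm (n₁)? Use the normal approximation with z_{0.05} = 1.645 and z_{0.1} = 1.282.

With allocation ratio k = n₂/n₁ = 3, Var(x̄₁−x̄₂) = σ²(1/n₁ + 1/(k·n₁)) = σ²·(k+1)/(k·n₁).
So n₁ = (1 + 1/k)·((z_{α} + z_β)/d)² = 1.333 × (2.927/0.84)².
n₁ = 1.333 × 12.14 = 16.2.
Round up: n₁ = 17, giving n₂ = 3 × 17 = 51.

n₁ = 17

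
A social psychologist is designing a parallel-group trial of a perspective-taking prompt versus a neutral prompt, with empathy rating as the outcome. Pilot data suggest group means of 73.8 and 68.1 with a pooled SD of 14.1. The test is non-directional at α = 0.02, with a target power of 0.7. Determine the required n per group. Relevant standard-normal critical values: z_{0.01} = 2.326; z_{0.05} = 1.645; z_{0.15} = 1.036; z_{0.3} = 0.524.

Cohen's d = |M₁ − M₂| / SD_pooled = |73.8 − 68.1| / 14.1 = 5.7 / 14.1 = 0.404.
For two independent groups with equal n: n = 2·((z_{α/2} + z_β) / d)².
z_{α/2} + z_β = 2.326 + 0.524 = 2.850.
n = 2 × (2.850 / 0.404)² = 2 × 7.054² = 2 × 49.77 = 99.5.
Round up to the next whole participant.

n = 100 per group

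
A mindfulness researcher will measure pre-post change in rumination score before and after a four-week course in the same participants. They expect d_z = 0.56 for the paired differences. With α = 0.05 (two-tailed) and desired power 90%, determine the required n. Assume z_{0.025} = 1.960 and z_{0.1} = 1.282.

n = 34 pairs

For a paired (one-sample on differences) test: n = ((z_{α/2} + z_β) / d)².
z_{α/2} + z_β = 1.960 + 1.282 = 3.242.
n = (3.242 / 0.56)² = 5.789² = 33.52.
Round up.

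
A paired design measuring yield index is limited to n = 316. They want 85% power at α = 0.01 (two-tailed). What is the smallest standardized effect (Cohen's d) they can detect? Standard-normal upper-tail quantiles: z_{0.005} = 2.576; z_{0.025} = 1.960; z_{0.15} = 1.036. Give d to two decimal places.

d_min ≈ 0.20

For a single sample (or paired design) of n = 316: d_min = (z_{α/2} + z_β)/√n.
z-sum = 2.576 + 1.036 = 3.612.
d_min = 3.612 / √316 = 3.612 / 17.776 = 0.203.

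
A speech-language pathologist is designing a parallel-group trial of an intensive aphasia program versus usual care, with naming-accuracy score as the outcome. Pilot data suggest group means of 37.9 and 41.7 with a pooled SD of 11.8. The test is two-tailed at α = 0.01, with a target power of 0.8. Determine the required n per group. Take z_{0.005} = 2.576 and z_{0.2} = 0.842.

n = 226 per group

Cohen's d = |M₁ − M₂| / SD_pooled = |37.9 − 41.7| / 11.8 = 3.8 / 11.8 = 0.322.
For two independent groups with equal n: n = 2·((z_{α/2} + z_β) / d)².
z_{α/2} + z_β = 2.576 + 0.842 = 3.418.
n = 2 × (3.418 / 0.322)² = 2 × 10.615² = 2 × 112.68 = 225.4.
Round up to the next whole participant.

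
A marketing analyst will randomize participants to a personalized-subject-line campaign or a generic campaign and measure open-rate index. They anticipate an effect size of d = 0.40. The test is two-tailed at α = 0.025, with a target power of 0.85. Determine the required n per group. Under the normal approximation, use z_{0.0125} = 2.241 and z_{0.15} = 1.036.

For two independent groups with equal n: n = 2·((z_{α/2} + z_β) / d)².
z_{α/2} + z_β = 2.241 + 1.036 = 3.277.
n = 2 × (3.277 / 0.40)² = 2 × 8.192² = 2 × 67.12 = 134.2.
Round up to the next whole participant.

n = 135 per group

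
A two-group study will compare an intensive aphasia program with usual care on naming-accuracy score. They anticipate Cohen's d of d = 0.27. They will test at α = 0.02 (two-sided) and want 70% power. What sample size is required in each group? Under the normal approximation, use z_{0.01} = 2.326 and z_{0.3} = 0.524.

n = 223 per group

For two independent groups with equal n: n = 2·((z_{α/2} + z_β) / d)².
z_{α/2} + z_β = 2.326 + 0.524 = 2.850.
n = 2 × (2.850 / 0.27)² = 2 × 10.556² = 2 × 111.42 = 222.8.
Round up to the next whole participant.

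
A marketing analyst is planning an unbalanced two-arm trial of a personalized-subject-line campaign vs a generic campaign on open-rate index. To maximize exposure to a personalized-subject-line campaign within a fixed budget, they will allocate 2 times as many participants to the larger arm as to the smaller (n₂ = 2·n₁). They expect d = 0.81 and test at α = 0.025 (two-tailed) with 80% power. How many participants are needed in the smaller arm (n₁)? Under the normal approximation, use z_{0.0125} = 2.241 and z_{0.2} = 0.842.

With allocation ratio k = n₂/n₁ = 2, Var(x̄₁−x̄₂) = σ²(1/n₁ + 1/(k·n₁)) = σ²·(k+1)/(k·n₁).
So n₁ = (1 + 1/k)·((z_{α/2} + z_β)/d)² = 1.500 × (3.083/0.81)².
n₁ = 1.500 × 14.49 = 21.7.
Round up: n₁ = 22, giving n₂ = 2 × 22 = 44.

n₁ = 22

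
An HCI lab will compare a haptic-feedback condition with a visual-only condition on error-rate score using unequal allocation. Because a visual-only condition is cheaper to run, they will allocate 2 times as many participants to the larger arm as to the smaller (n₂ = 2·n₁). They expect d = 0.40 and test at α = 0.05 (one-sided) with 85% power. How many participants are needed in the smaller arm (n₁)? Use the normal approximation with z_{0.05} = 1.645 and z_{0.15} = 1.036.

n₁ = 68

With allocation ratio k = n₂/n₁ = 2, Var(x̄₁−x̄₂) = σ²(1/n₁ + 1/(k·n₁)) = σ²·(k+1)/(k·n₁).
So n₁ = (1 + 1/k)·((z_{α} + z_β)/d)² = 1.500 × (2.681/0.40)².
n₁ = 1.500 × 44.92 = 67.4.
Round up: n₁ = 68, giving n₂ = 2 × 68 = 136.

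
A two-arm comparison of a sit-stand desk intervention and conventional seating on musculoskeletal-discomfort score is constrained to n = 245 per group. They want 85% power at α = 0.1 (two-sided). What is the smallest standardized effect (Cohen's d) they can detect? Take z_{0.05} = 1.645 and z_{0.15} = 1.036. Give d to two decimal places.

For two independent groups of n = 245 each: d_min = (z_{α/2} + z_β)·√(2/n).
z-sum = 1.645 + 1.036 = 2.681.
d_min = 2.681 × √(2/245) = 2.681 × 0.0904 = 0.242.

d_min ≈ 0.24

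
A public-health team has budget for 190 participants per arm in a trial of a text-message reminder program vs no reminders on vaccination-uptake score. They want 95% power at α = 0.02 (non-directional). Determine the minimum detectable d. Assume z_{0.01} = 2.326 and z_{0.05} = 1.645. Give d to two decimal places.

For two independent groups of n = 190 each: d_min = (z_{α/2} + z_β)·√(2/n).
z-sum = 2.326 + 1.645 = 3.971.
d_min = 3.971 × √(2/190) = 3.971 × 0.1026 = 0.407.

d_min ≈ 0.41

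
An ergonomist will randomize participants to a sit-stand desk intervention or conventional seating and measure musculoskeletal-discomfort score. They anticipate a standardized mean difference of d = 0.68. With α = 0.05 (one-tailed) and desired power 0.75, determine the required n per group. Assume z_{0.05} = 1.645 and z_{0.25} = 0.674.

n = 24 per group

For two independent groups with equal n: n = 2·((z_{α} + z_β) / d)².
z_{α} + z_β = 1.645 + 0.674 = 2.319.
n = 2 × (2.319 / 0.68)² = 2 × 3.410² = 2 × 11.63 = 23.3.
Round up to the next whole participant.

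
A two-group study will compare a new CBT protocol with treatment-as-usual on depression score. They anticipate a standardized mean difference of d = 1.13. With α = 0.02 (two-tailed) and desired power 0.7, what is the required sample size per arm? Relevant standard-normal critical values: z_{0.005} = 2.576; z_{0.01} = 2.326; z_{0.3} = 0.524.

n = 13 per group

For two independent groups with equal n: n = 2·((z_{α/2} + z_β) / d)².
z_{α/2} + z_β = 2.326 + 0.524 = 2.850.
n = 2 × (2.850 / 1.13)² = 2 × 2.522² = 2 × 6.36 = 12.7.
Round up to the next whole participant.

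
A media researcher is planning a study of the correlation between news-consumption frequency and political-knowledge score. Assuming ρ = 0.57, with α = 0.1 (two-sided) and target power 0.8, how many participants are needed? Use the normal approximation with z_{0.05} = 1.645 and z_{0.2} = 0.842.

n = 18

Fisher's z: C = ½·ln((1+r)/(1−r)) = ½·ln(3.6512) = 0.6475.
n = ((z_{α/2} + z_β)/C)² + 3.
(1.645 + 0.842) / 0.6475 = 2.487 / 0.6475 = 3.841.
n = 3.841² + 3 = 14.75 + 3 = 17.8.
Round up.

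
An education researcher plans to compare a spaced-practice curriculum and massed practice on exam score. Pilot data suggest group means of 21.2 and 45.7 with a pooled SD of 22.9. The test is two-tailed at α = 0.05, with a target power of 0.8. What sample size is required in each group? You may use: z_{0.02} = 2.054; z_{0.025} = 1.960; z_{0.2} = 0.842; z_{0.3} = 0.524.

n = 14 per group

Cohen's d = |M₁ − M₂| / SD_pooled = |21.2 − 45.7| / 22.9 = 24.5 / 22.9 = 1.070.
For two independent groups with equal n: n = 2·((z_{α/2} + z_β) / d)².
z_{α/2} + z_β = 1.960 + 0.842 = 2.802.
n = 2 × (2.802 / 1.070)² = 2 × 2.619² = 2 × 6.86 = 13.7.
Round up to the next whole participant.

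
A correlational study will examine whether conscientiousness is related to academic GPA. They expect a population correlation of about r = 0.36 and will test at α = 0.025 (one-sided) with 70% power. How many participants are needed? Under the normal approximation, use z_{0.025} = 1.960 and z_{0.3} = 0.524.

Fisher's z: C = ½·ln((1+r)/(1−r)) = ½·ln(2.1250) = 0.3769.
n = ((z_{α} + z_β)/C)² + 3.
(1.960 + 0.524) / 0.3769 = 2.484 / 0.3769 = 6.591.
n = 6.591² + 3 = 43.44 + 3 = 46.4.
Round up.

n = 47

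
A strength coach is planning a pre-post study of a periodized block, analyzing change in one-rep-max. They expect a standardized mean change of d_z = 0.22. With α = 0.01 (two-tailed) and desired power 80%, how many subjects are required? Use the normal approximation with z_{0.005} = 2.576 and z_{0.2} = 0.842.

For a paired (one-sample on differences) test: n = ((z_{α/2} + z_β) / d)².
z_{α/2} + z_β = 2.576 + 0.842 = 3.418.
n = (3.418 / 0.22)² = 15.536² = 241.38.
Round up.

n = 242 pairs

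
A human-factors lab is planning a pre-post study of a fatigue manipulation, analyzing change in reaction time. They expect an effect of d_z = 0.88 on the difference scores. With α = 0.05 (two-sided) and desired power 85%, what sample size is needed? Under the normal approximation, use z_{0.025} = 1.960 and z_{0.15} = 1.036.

For a paired (one-sample on differences) test: n = ((z_{α/2} + z_β) / d)².
z_{α/2} + z_β = 1.960 + 1.036 = 2.996.
n = (2.996 / 0.88)² = 3.405² = 11.59.
Round up.

n = 12 pairs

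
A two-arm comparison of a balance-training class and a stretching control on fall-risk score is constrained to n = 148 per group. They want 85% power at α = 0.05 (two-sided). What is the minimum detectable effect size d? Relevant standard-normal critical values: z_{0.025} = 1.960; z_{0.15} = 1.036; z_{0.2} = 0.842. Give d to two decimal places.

d_min ≈ 0.35

For two independent groups of n = 148 each: d_min = (z_{α/2} + z_β)·√(2/n).
z-sum = 1.960 + 1.036 = 2.996.
d_min = 2.996 × √(2/148) = 2.996 × 0.1162 = 0.348.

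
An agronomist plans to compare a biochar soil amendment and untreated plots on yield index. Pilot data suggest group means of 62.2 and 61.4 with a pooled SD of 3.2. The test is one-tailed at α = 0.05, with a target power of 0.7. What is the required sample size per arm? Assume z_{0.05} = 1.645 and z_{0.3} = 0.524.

n = 151 per group

Cohen's d = |M₁ − M₂| / SD_pooled = |62.2 − 61.4| / 3.2 = 0.8 / 3.2 = 0.250.
For two independent groups with equal n: n = 2·((z_{α} + z_β) / d)².
z_{α} + z_β = 1.645 + 0.524 = 2.169.
n = 2 × (2.169 / 0.250)² = 2 × 8.676² = 2 × 75.27 = 150.5.
Round up to the next whole participant.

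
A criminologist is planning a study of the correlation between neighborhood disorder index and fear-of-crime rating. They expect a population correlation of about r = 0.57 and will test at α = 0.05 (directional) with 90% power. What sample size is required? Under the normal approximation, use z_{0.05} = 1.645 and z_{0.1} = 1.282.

n = 24

Fisher's z: C = ½·ln((1+r)/(1−r)) = ½·ln(3.6512) = 0.6475.
n = ((z_{α} + z_β)/C)² + 3.
(1.645 + 1.282) / 0.6475 = 2.927 / 0.6475 = 4.520.
n = 4.520² + 3 = 20.43 + 3 = 23.4.
Round up.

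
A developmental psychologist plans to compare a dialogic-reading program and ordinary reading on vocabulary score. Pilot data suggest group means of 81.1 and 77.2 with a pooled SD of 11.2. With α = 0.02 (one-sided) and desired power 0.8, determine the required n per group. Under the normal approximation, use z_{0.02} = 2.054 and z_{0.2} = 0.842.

Cohen's d = |M₁ − M₂| / SD_pooled = |81.1 − 77.2| / 11.2 = 3.9 / 11.2 = 0.348.
For two independent groups with equal n: n = 2·((z_{α} + z_β) / d)².
z_{α} + z_β = 2.054 + 0.842 = 2.896.
n = 2 × (2.896 / 0.348)² = 2 × 8.322² = 2 × 69.25 = 138.5.
Round up to the next whole participant.

n = 139 per group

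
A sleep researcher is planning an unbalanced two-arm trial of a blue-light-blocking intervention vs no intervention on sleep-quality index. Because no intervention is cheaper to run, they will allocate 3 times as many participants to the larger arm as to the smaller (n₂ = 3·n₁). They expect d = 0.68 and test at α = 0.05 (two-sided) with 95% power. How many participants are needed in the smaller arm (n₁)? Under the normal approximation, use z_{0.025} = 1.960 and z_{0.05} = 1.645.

With allocation ratio k = n₂/n₁ = 3, Var(x̄₁−x̄₂) = σ²(1/n₁ + 1/(k·n₁)) = σ²·(k+1)/(k·n₁).
So n₁ = (1 + 1/k)·((z_{α/2} + z_β)/d)² = 1.333 × (3.605/0.68)².
n₁ = 1.333 × 28.11 = 37.5.
Round up: n₁ = 38, giving n₂ = 3 × 38 = 114.

n₁ = 38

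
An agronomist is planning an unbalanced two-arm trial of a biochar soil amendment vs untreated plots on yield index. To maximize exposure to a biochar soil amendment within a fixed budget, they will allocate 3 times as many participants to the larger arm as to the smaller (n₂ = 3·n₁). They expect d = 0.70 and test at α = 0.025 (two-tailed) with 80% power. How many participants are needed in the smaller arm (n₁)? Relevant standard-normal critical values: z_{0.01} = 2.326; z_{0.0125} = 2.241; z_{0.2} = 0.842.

n₁ = 26

With allocation ratio k = n₂/n₁ = 3, Var(x̄₁−x̄₂) = σ²(1/n₁ + 1/(k·n₁)) = σ²·(k+1)/(k·n₁).
So n₁ = (1 + 1/k)·((z_{α/2} + z_β)/d)² = 1.333 × (3.083/0.70)².
n₁ = 1.333 × 19.40 = 25.9.
Round up: n₁ = 26, giving n₂ = 3 × 26 = 78.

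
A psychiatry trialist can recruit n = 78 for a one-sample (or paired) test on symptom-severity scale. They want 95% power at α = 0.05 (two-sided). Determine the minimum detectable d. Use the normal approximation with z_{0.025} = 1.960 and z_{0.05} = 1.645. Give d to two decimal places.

d_min ≈ 0.41

For a single sample (or paired design) of n = 78: d_min = (z_{α/2} + z_β)/√n.
z-sum = 1.960 + 1.645 = 3.605.
d_min = 3.605 / √78 = 3.605 / 8.832 = 0.408.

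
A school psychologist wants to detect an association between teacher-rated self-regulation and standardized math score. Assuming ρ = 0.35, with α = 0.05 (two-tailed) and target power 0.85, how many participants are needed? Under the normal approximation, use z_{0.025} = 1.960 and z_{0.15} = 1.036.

n = 71

Fisher's z: C = ½·ln((1+r)/(1−r)) = ½·ln(2.0769) = 0.3654.
n = ((z_{α/2} + z_β)/C)² + 3.
(1.960 + 1.036) / 0.3654 = 2.996 / 0.3654 = 8.199.
n = 8.199² + 3 = 67.23 + 3 = 70.2.
Round up.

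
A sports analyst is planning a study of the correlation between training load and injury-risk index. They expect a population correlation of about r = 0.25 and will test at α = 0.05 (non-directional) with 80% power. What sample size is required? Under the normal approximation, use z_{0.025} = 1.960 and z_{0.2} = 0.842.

Fisher's z: C = ½·ln((1+r)/(1−r)) = ½·ln(1.6667) = 0.2554.
n = ((z_{α/2} + z_β)/C)² + 3.
(1.960 + 0.842) / 0.2554 = 2.802 / 0.2554 = 10.971.
n = 10.971² + 3 = 120.36 + 3 = 123.4.
Round up.

n = 124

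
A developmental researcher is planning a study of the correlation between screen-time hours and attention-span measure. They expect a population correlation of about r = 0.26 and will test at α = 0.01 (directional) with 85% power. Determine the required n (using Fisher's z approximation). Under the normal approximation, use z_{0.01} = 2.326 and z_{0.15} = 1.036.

Fisher's z: C = ½·ln((1+r)/(1−r)) = ½·ln(1.7027) = 0.2661.
n = ((z_{α} + z_β)/C)² + 3.
(2.326 + 1.036) / 0.2661 = 3.362 / 0.2661 = 12.634.
n = 12.634² + 3 = 159.63 + 3 = 162.6.
Round up.

n = 163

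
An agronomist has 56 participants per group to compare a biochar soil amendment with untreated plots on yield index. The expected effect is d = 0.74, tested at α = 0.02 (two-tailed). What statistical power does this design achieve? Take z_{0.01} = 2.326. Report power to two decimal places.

power ≈ 0.94

For two equal groups, power = Φ(d·√(n/2) − z_{α/2}).
d·√(n/2) = 0.74 × √(56/2) = 0.74 × 5.292 = 3.916.
z_β = 3.916 − 2.326 = 1.590.
Power = Φ(1.590) = 0.944.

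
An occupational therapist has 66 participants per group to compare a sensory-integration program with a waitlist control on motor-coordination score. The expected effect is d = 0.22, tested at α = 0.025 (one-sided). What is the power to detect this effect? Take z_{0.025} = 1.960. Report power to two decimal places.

For two equal groups, power = Φ(d·√(n/2) − z_{α}).
d·√(n/2) = 0.22 × √(66/2) = 0.22 × 5.745 = 1.264.
z_β = 1.264 − 1.960 = -0.696.
Power = Φ(-0.696) = 0.243.

power ≈ 0.24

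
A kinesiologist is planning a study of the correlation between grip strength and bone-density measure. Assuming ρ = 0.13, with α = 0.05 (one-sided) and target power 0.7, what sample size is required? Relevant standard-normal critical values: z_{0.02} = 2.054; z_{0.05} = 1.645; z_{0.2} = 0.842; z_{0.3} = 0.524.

Fisher's z: C = ½·ln((1+r)/(1−r)) = ½·ln(1.2989) = 0.1307.
n = ((z_{α} + z_β)/C)² + 3.
(1.645 + 0.524) / 0.1307 = 2.169 / 0.1307 = 16.595.
n = 16.595² + 3 = 275.40 + 3 = 278.4.
Round up.

n = 279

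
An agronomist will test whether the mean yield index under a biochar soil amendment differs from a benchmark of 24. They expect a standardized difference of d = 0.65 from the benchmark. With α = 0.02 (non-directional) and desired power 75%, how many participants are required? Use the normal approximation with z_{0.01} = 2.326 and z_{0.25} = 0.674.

For a one-sample test: n = ((z_{α/2} + z_β) / d)².
z_{α/2} + z_β = 2.326 + 0.674 = 3.000.
n = (3.000 / 0.65)² = 4.615² = 21.30.
Round up.

n = 22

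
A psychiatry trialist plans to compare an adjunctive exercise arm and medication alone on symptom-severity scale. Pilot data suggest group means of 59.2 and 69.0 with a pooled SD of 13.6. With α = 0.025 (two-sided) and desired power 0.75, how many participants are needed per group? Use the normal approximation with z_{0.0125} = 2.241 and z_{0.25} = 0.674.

Cohen's d = |M₁ − M₂| / SD_pooled = |59.2 − 69.0| / 13.6 = 9.8 / 13.6 = 0.721.
For two independent groups with equal n: n = 2·((z_{α/2} + z_β) / d)².
z_{α/2} + z_β = 2.241 + 0.674 = 2.915.
n = 2 × (2.915 / 0.721)² = 2 × 4.043² = 2 × 16.35 = 32.7.
Round up to the next whole participant.

n = 33 per group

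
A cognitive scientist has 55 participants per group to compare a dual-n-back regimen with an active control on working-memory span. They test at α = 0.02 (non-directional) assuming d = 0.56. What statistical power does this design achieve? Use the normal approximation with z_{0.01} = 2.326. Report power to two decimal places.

power ≈ 0.73

For two equal groups, power = Φ(d·√(n/2) − z_{α/2}).
d·√(n/2) = 0.56 × √(55/2) = 0.56 × 5.244 = 2.937.
z_β = 2.937 − 2.326 = 0.611.
Power = Φ(0.611) = 0.729.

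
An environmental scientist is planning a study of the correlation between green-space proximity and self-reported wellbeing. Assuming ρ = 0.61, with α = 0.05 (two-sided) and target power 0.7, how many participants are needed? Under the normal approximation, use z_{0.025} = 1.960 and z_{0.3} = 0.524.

n = 16

Fisher's z: C = ½·ln((1+r)/(1−r)) = ½·ln(4.1282) = 0.7089.
n = ((z_{α/2} + z_β)/C)² + 3.
(1.960 + 0.524) / 0.7089 = 2.484 / 0.7089 = 3.504.
n = 3.504² + 3 = 12.28 + 3 = 15.3.
Round up.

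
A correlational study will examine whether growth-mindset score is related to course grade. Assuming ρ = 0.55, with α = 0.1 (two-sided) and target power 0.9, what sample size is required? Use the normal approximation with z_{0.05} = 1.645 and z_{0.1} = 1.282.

Fisher's z: C = ½·ln((1+r)/(1−r)) = ½·ln(3.4444) = 0.6184.
n = ((z_{α/2} + z_β)/C)² + 3.
(1.645 + 1.282) / 0.6184 = 2.927 / 0.6184 = 4.733.
n = 4.733² + 3 = 22.40 + 3 = 25.4.
Round up.

n = 26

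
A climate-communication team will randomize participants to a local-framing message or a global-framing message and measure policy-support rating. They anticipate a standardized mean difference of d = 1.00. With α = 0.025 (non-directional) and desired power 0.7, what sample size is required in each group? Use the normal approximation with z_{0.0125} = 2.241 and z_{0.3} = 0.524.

n = 16 per group

For two independent groups with equal n: n = 2·((z_{α/2} + z_β) / d)².
z_{α/2} + z_β = 2.241 + 0.524 = 2.765.
n = 2 × (2.765 / 1.00)² = 2 × 2.765² = 2 × 7.65 = 15.3.
Round up to the next whole participant.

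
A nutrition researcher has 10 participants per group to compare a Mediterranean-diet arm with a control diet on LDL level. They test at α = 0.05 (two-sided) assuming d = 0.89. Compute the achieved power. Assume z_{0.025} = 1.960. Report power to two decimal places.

For two equal groups, power = Φ(d·√(n/2) − z_{α/2}).
d·√(n/2) = 0.89 × √(10/2) = 0.89 × 2.236 = 1.990.
z_β = 1.990 − 1.960 = 0.030.
Power = Φ(0.030) = 0.512.

power ≈ 0.51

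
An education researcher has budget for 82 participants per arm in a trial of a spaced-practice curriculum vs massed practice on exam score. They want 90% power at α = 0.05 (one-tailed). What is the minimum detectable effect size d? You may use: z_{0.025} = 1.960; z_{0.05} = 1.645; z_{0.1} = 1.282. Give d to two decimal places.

For two independent groups of n = 82 each: d_min = (z_{α} + z_β)·√(2/n).
z-sum = 1.645 + 1.282 = 2.927.
d_min = 2.927 × √(2/82) = 2.927 × 0.1562 = 0.457.

d_min ≈ 0.46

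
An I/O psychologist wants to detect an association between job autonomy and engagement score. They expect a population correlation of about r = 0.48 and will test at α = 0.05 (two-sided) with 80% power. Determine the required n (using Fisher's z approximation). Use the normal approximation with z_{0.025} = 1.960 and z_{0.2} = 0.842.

n = 32

Fisher's z: C = ½·ln((1+r)/(1−r)) = ½·ln(2.8462) = 0.5230.
n = ((z_{α/2} + z_β)/C)² + 3.
(1.960 + 0.842) / 0.5230 = 2.802 / 0.5230 = 5.358.
n = 5.358² + 3 = 28.70 + 3 = 31.7.
Round up.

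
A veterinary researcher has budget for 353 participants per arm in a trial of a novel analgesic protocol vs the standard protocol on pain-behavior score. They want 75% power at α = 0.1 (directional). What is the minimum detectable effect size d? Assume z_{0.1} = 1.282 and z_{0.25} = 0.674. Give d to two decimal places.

For two independent groups of n = 353 each: d_min = (z_{α} + z_β)·√(2/n).
z-sum = 1.282 + 0.674 = 1.956.
d_min = 1.956 × √(2/353) = 1.956 × 0.0753 = 0.147.

d_min ≈ 0.15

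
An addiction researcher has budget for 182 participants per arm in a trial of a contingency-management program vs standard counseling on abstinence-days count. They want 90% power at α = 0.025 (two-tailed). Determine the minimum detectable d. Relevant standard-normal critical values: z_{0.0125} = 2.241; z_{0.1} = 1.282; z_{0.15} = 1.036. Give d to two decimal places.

d_min ≈ 0.37

For two independent groups of n = 182 each: d_min = (z_{α/2} + z_β)·√(2/n).
z-sum = 2.241 + 1.282 = 3.523.
d_min = 3.523 × √(2/182) = 3.523 × 0.1048 = 0.369.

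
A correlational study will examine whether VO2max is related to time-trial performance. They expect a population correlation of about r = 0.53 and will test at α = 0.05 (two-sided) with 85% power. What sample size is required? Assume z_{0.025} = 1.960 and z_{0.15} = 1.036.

n = 29

Fisher's z: C = ½·ln((1+r)/(1−r)) = ½·ln(3.2553) = 0.5901.
n = ((z_{α/2} + z_β)/C)² + 3.
(1.960 + 1.036) / 0.5901 = 2.996 / 0.5901 = 5.077.
n = 5.077² + 3 = 25.78 + 3 = 28.8.
Round up.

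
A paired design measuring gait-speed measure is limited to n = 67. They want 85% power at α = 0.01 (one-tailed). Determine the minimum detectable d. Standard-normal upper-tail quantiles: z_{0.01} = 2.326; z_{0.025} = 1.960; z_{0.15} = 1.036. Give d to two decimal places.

d_min ≈ 0.41

For a single sample (or paired design) of n = 67: d_min = (z_{α} + z_β)/√n.
z-sum = 2.326 + 1.036 = 3.362.
d_min = 3.362 / √67 = 3.362 / 8.185 = 0.411.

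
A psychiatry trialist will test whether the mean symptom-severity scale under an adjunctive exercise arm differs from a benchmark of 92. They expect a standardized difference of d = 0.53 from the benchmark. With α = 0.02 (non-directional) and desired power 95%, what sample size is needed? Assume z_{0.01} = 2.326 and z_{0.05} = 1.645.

For a one-sample test: n = ((z_{α/2} + z_β) / d)².
z_{α/2} + z_β = 2.326 + 1.645 = 3.971.
n = (3.971 / 0.53)² = 7.492² = 56.14.
Round up.

n = 57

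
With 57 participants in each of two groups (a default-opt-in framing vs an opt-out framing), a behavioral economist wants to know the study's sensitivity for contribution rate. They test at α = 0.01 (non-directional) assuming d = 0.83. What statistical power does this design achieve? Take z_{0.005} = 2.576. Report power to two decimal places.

power ≈ 0.97

For two equal groups, power = Φ(d·√(n/2) − z_{α/2}).
d·√(n/2) = 0.83 × √(57/2) = 0.83 × 5.339 = 4.431.
z_β = 4.431 − 2.576 = 1.855.
Power = Φ(1.855) = 0.968.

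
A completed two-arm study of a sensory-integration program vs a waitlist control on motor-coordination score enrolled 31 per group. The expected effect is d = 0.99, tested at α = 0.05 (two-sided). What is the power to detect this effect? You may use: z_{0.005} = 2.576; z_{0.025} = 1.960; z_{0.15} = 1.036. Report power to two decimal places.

power ≈ 0.97

For two equal groups, power = Φ(d·√(n/2) − z_{α/2}).
d·√(n/2) = 0.99 × √(31/2) = 0.99 × 3.937 = 3.898.
z_β = 3.898 − 1.960 = 1.938.
Power = Φ(1.938) = 0.974.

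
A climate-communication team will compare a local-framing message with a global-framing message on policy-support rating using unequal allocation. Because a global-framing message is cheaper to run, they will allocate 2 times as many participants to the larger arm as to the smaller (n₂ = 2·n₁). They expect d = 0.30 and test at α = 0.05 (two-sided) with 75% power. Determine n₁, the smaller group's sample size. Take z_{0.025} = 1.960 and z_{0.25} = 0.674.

With allocation ratio k = n₂/n₁ = 2, Var(x̄₁−x̄₂) = σ²(1/n₁ + 1/(k·n₁)) = σ²·(k+1)/(k·n₁).
So n₁ = (1 + 1/k)·((z_{α/2} + z_β)/d)² = 1.500 × (2.634/0.30)².
n₁ = 1.500 × 77.09 = 115.6.
Round up: n₁ = 116, giving n₂ = 2 × 116 = 232.

n₁ = 116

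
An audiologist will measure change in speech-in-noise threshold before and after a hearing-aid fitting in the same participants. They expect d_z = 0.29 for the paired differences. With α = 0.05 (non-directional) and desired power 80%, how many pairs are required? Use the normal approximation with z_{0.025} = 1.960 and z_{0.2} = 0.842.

n = 94 pairs

For a paired (one-sample on differences) test: n = ((z_{α/2} + z_β) / d)².
z_{α/2} + z_β = 1.960 + 0.842 = 2.802.
n = (2.802 / 0.29)² = 9.662² = 93.36.
Round up.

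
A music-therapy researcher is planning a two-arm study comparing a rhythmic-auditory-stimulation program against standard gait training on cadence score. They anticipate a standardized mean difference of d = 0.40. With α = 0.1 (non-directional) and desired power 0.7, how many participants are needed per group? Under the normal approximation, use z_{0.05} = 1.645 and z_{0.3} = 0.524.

For two independent groups with equal n: n = 2·((z_{α/2} + z_β) / d)².
z_{α/2} + z_β = 1.645 + 0.524 = 2.169.
n = 2 × (2.169 / 0.40)² = 2 × 5.422² = 2 × 29.40 = 58.8.
Round up to the next whole participant.

n = 59 per group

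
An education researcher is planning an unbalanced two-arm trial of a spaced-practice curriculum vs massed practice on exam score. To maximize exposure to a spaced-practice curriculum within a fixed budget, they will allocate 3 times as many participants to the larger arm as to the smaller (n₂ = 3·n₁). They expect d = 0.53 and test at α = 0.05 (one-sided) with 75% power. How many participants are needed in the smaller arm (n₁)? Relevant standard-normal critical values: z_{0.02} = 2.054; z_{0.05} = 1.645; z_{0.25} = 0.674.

With allocation ratio k = n₂/n₁ = 3, Var(x̄₁−x̄₂) = σ²(1/n₁ + 1/(k·n₁)) = σ²·(k+1)/(k·n₁).
So n₁ = (1 + 1/k)·((z_{α} + z_β)/d)² = 1.333 × (2.319/0.53)².
n₁ = 1.333 × 19.14 = 25.5.
Round up: n₁ = 26, giving n₂ = 3 × 26 = 78.

n₁ = 26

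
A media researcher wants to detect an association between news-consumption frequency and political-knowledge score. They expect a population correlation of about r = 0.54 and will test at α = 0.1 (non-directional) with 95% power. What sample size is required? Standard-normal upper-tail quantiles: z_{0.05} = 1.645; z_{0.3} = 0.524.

n = 33

Fisher's z: C = ½·ln((1+r)/(1−r)) = ½·ln(3.3478) = 0.6042.
n = ((z_{α/2} + z_β)/C)² + 3.
(1.645 + 1.645) / 0.6042 = 3.290 / 0.6042 = 5.445.
n = 5.445² + 3 = 29.65 + 3 = 32.7.
Round up.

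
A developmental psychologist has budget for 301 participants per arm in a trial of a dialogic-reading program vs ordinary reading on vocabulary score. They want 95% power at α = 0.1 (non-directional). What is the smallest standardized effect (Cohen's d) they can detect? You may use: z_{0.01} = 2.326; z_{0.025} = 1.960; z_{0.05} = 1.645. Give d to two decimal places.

d_min ≈ 0.27

For two independent groups of n = 301 each: d_min = (z_{α/2} + z_β)·√(2/n).
z-sum = 1.645 + 1.645 = 3.290.
d_min = 3.290 × √(2/301) = 3.290 × 0.0815 = 0.268.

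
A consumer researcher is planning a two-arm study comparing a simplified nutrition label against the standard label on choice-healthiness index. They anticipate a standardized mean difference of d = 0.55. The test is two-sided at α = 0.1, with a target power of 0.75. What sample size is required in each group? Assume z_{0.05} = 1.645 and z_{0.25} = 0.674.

n = 36 per group

For two independent groups with equal n: n = 2·((z_{α/2} + z_β) / d)².
z_{α/2} + z_β = 1.645 + 0.674 = 2.319.
n = 2 × (2.319 / 0.55)² = 2 × 4.216² = 2 × 17.78 = 35.6.
Round up to the next whole participant.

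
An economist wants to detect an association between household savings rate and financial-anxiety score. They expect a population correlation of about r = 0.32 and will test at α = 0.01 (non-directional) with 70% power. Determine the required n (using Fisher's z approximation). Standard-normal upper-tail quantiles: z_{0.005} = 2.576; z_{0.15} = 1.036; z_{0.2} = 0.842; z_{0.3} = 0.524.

Fisher's z: C = ½·ln((1+r)/(1−r)) = ½·ln(1.9412) = 0.3316.
n = ((z_{α/2} + z_β)/C)² + 3.
(2.576 + 0.524) / 0.3316 = 3.100 / 0.3316 = 9.349.
n = 9.349² + 3 = 87.40 + 3 = 90.4.
Round up.

n = 91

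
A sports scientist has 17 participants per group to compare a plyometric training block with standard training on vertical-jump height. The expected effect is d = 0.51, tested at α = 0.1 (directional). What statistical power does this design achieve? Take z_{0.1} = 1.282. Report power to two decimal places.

power ≈ 0.58

For two equal groups, power = Φ(d·√(n/2) − z_{α}).
d·√(n/2) = 0.51 × √(17/2) = 0.51 × 2.915 = 1.487.
z_β = 1.487 − 1.282 = 0.205.
Power = Φ(0.205) = 0.581.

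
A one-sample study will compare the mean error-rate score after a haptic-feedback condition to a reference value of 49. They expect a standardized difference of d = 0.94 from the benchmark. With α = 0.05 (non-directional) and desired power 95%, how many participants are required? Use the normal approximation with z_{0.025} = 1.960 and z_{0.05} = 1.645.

For a one-sample test: n = ((z_{α/2} + z_β) / d)².
z_{α/2} + z_β = 1.960 + 1.645 = 3.605.
n = (3.605 / 0.94)² = 3.835² = 14.71.
Round up.

n = 15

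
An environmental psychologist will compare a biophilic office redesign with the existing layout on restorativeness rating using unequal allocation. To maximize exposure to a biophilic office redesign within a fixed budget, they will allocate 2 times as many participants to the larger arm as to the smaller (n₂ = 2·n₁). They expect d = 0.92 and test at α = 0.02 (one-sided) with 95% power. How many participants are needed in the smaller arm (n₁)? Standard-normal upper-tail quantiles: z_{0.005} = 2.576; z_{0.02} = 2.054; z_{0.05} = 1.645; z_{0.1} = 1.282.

With allocation ratio k = n₂/n₁ = 2, Var(x̄₁−x̄₂) = σ²(1/n₁ + 1/(k·n₁)) = σ²·(k+1)/(k·n₁).
So n₁ = (1 + 1/k)·((z_{α} + z_β)/d)² = 1.500 × (3.699/0.92)².
n₁ = 1.500 × 16.17 = 24.2.
Round up: n₁ = 25, giving n₂ = 2 × 25 = 50.

n₁ = 25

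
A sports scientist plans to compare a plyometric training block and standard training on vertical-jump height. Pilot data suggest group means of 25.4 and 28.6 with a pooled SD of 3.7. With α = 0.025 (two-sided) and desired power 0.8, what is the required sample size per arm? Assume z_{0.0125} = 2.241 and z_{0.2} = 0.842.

Cohen's d = |M₁ − M₂| / SD_pooled = |25.4 − 28.6| / 3.7 = 3.2 / 3.7 = 0.865.
For two independent groups with equal n: n = 2·((z_{α/2} + z_β) / d)².
z_{α/2} + z_β = 2.241 + 0.842 = 3.083.
n = 2 × (3.083 / 0.865)² = 2 × 3.564² = 2 × 12.70 = 25.4.
Round up to the next whole participant.

n = 26 per group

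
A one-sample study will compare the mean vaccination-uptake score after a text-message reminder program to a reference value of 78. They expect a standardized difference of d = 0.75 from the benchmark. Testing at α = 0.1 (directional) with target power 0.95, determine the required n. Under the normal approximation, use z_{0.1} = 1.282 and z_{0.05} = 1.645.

n = 16

For a one-sample test: n = ((z_{α} + z_β) / d)².
z_{α} + z_β = 1.282 + 1.645 = 2.927.
n = (2.927 / 0.75)² = 3.903² = 15.23.
Round up.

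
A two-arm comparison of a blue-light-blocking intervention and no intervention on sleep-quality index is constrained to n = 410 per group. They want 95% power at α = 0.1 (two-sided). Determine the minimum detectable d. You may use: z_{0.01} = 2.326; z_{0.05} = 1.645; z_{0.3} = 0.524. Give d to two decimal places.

d_min ≈ 0.23

For two independent groups of n = 410 each: d_min = (z_{α/2} + z_β)·√(2/n).
z-sum = 1.645 + 1.645 = 3.290.
d_min = 3.290 × √(2/410) = 3.290 × 0.0698 = 0.230.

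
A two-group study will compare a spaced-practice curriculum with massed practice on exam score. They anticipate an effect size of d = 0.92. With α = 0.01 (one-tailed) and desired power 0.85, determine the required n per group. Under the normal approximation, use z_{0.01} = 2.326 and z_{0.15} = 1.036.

n = 27 per group

For two independent groups with equal n: n = 2·((z_{α} + z_β) / d)².
z_{α} + z_β = 2.326 + 1.036 = 3.362.
n = 2 × (3.362 / 0.92)² = 2 × 3.654² = 2 × 13.35 = 26.7.
Round up to the next whole participant.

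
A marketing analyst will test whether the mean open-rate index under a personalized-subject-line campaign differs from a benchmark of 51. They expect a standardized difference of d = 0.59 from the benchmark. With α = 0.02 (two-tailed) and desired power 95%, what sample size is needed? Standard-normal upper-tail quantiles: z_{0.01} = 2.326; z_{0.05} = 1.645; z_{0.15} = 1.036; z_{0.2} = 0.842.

For a one-sample test: n = ((z_{α/2} + z_β) / d)².
z_{α/2} + z_β = 2.326 + 1.645 = 3.971.
n = (3.971 / 0.59)² = 6.731² = 45.30.
Round up.

n = 46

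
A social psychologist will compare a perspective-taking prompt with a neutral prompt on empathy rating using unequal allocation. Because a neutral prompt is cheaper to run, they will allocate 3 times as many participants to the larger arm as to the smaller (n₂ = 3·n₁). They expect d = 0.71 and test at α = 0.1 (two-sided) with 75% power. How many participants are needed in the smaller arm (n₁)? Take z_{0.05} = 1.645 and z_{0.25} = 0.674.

n₁ = 15

With allocation ratio k = n₂/n₁ = 3, Var(x̄₁−x̄₂) = σ²(1/n₁ + 1/(k·n₁)) = σ²·(k+1)/(k·n₁).
So n₁ = (1 + 1/k)·((z_{α/2} + z_β)/d)² = 1.333 × (2.319/0.71)².
n₁ = 1.333 × 10.67 = 14.2.
Round up: n₁ = 15, giving n₂ = 3 × 15 = 45.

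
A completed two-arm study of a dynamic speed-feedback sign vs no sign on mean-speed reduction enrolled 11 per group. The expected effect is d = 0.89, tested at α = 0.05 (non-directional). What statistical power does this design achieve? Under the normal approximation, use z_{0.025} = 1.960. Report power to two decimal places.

For two equal groups, power = Φ(d·√(n/2) − z_{α/2}).
d·√(n/2) = 0.89 × √(11/2) = 0.89 × 2.345 = 2.087.
z_β = 2.087 − 1.960 = 0.127.
Power = Φ(0.127) = 0.551.

power ≈ 0.55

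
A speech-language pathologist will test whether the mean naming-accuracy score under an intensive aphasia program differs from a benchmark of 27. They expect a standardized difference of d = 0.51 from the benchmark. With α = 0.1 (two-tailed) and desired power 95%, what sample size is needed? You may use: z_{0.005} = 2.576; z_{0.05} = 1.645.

For a one-sample test: n = ((z_{α/2} + z_β) / d)².
z_{α/2} + z_β = 1.645 + 1.645 = 3.290.
n = (3.290 / 0.51)² = 6.451² = 41.62.
Round up.

n = 42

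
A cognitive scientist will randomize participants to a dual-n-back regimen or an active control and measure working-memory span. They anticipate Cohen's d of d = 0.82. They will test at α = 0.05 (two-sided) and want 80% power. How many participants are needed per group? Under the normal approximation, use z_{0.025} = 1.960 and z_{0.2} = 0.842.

n = 24 per group

For two independent groups with equal n: n = 2·((z_{α/2} + z_β) / d)².
z_{α/2} + z_β = 1.960 + 0.842 = 2.802.
n = 2 × (2.802 / 0.82)² = 2 × 3.417² = 2 × 11.68 = 23.4.
Round up to the next whole participant.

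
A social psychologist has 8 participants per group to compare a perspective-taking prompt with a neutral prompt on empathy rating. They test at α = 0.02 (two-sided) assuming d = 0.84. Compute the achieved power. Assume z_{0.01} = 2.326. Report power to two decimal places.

power ≈ 0.26

For two equal groups, power = Φ(d·√(n/2) − z_{α/2}).
d·√(n/2) = 0.84 × √(8/2) = 0.84 × 2.000 = 1.680.
z_β = 1.680 − 2.326 = -0.646.
Power = Φ(-0.646) = 0.259.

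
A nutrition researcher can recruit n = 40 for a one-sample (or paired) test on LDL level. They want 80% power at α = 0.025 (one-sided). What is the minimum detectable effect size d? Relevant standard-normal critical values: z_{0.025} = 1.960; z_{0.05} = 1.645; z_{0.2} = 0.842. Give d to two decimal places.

For a single sample (or paired design) of n = 40: d_min = (z_{α} + z_β)/√n.
z-sum = 1.960 + 0.842 = 2.802.
d_min = 2.802 / √40 = 2.802 / 6.325 = 0.443.

d_min ≈ 0.44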